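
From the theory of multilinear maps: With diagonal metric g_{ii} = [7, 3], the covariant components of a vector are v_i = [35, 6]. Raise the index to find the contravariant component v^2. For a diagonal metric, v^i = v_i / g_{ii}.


To raise an index with a diagonal metric: v^i = v_i / g_{ii}.
For index 2: v_2 = 6, g_{22} = 3
v^2 = 6 / 3 = 2

2


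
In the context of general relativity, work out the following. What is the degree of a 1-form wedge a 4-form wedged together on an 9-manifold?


The degree of a wedge product is the sum of the degrees of the individual forms.
Degrees: 1, 4
Total degree = 1 + 4 = 5

5


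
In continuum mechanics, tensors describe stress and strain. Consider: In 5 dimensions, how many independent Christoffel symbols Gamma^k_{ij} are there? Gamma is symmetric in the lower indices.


Christoffel symbols Gamma^k_{ij} are symmetric in i,j, so there are d * d(d+1)/2 independent symbols.
d = 5
d(d+1)/2 = 5 * 6 / 2 = 15
Total = 5 * 15 = 75

75


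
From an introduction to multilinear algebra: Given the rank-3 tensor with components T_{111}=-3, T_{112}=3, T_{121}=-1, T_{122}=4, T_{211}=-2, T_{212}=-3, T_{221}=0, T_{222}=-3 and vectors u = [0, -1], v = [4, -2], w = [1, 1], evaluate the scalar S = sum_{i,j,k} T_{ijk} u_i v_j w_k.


S = sum over i,j,k of T_{ijk} u_i v_j w_k. Expanding all 8 terms:
T_{111}*u_1*v_1*w_1 = -3*0*4*1 = 0  (running total: 0)
T_{112}*u_1*v_1*w_2 = 3*0*4*1 = 0  (running total: 0)
T_{121}*u_1*v_2*w_1 = -1*0*-2*1 = 0  (running total: 0)
T_{122}*u_1*v_2*w_2 = 4*0*-2*1 = 0  (running total: 0)
T_{211}*u_2*v_1*w_1 = -2*-1*4*1 = 8  (running total: 8)
T_{212}*u_2*v_1*w_2 = -3*-1*4*1 = 12  (running total: 20)
T_{221}*u_2*v_2*w_1 = 0*-1*-2*1 = 0  (running total: 20)
T_{222}*u_2*v_2*w_2 = -3*-1*-2*1 = -6  (running total: 14)
S = 14

14


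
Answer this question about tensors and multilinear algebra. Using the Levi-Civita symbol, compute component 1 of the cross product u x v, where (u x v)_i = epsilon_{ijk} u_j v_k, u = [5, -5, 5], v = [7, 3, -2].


(u x v)_1 = sum_{j,k} epsilon_{1jk} u_j v_k. Only permutations of (1,2,3) contribute; the two non-zero terms are:
eps_{123} u_2 v_3 = 1 * -5 * -2 = 10
eps_{132} u_3 v_2 = -1 * 5 * 3 = -15
(u x v)_1 = -5

-5


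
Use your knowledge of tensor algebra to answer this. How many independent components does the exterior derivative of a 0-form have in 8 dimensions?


The exterior derivative of a p-form is a (p+1)-form.
Its number of independent components is C(n, p+1).
n = 8, p+1 = 1
C(8, 1) = 8

8


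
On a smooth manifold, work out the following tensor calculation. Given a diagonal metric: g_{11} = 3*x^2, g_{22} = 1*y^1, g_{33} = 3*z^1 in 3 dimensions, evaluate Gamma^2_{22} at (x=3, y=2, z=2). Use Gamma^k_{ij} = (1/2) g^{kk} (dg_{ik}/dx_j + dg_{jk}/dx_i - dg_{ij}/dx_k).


For a diagonal metric, Gamma^k_{ij} = (1/2) g^{kk} (dg_{ik}/dx_j + dg_{jk}/dx_i - dg_{ij}/dx_k).
The metric is diagonal, so g_{ab} = 0 for a != b.
At the given point: g_{11} = 27, g_{22} = 2, g_{33} = 6
g^{22} = 1/2
dg_{22}/dx_2 = dg_{22}/dx_2 = 1
dg_{22}/dx_2 = dg_{22}/dx_2 = 1
dg_{22}/dx_2 = dg_{22}/dx_2 = 1
Numerator = 1 + 1 - 1 = 1
Gamma^2_{22} = 1 / (2 * 2) = 1/4

1/4


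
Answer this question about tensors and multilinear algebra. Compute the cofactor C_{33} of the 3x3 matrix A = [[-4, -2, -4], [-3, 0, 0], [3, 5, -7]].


To find cofactor C_{33}, delete row 3 and column 3.
The resulting 2x2 submatrix is: [[-4, -2], [-3, 0]]
Minor M_{33} = -4*0 - -2*-3
  = 0 - 6 = -6
Sign = (-1)^(3+3) = (-1)^6 = 1
Cofactor C_{33} = 1 * -6 = -6

-6


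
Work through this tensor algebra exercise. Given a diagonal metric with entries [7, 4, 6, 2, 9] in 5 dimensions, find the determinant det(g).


For a diagonal metric, the determinant is the product of diagonal entries.
Diagonal entries: 7, 4, 6, 2, 9
det(g) = 7 * 4 * 6 * 2 * 9 = 3024

3024


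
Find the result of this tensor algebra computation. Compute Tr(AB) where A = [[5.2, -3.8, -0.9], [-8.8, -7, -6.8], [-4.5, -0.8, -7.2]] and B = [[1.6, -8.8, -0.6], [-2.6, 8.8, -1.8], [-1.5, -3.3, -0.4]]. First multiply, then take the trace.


Tr(AB) = sum_i (AB)_{ii} where (AB)_{ii} = sum_k A_{ik} B_{ki}.
(AB)_{11} = 5.2*1.6 + -3.8*-2.6 + -0.9*-1.5 = 19.55
(AB)_{22} = -8.8*-8.8 + -7*8.8 + -6.8*-3.3 = 38.28
(AB)_{33} = -4.5*-0.6 + -0.8*-1.8 + -7.2*-0.4 = 7.02
Tr(AB) = 19.55 + 38.28 + 7.02 = 64.85

64.85


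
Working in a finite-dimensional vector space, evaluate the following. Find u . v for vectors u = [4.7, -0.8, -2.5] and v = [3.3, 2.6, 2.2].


The inner product u . v = sum of u_i * v_i.
Term-by-term: 4.7 * 3.3, -0.8 * 2.6, -2.5 * 2.2
Products: 15.51, -2.08, -5.5
Sum = 15.51 + -2.08 + -5.5 = 7.93

7.93


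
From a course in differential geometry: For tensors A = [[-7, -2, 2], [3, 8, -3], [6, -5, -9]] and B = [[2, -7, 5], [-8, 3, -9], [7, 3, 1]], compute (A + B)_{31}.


Tensor addition is component-wise: (A + B)_{ij} = A_{ij} + B_{ij}.
A_{31} = 6
B_{31} = 7
(A + B)_{31} = 6 + 7 = 13

13


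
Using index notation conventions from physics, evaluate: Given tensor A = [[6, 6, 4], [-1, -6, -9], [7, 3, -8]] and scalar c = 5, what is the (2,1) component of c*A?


Scalar multiplication: (cA)_{ij} = c * A_{ij}.
c = 5
A_{21} = -1
(cA)_{21} = 5 * -1 = -5

-5


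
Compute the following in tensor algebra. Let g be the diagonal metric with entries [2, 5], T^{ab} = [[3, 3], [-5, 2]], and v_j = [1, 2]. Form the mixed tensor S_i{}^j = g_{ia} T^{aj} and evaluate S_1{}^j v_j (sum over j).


Step 1: lower the first index. For a diagonal metric, g_{ia} T^{aj} = g_{ii} T^{ij} (no sum on i).
g_{11} = 2
S_1{}^1 = 2 * T^{11} = 2 * 3 = 6
S_1{}^2 = 2 * T^{12} = 2 * 3 = 6
Step 2: contract S_1{}^j with v_j.
S_1{}^1 * v_1 = 6 * 1 = 6
S_1{}^2 * v_2 = 6 * 2 = 12
Result = 6 + 12 = 18

18


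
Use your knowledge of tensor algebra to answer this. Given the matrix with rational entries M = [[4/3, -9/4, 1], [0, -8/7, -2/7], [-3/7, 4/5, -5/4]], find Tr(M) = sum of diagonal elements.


The trace is the sum of diagonal entries.
Diagonal: M[1,1] = 4/3, M[2,2] = -8/7, M[3,3] = -5/4
Tr(M) = 4/3 + -8/7 + -5/4
Computing step by step:
After adding M[1,1]: 4/3
After adding M[2,2]: 4/21
After adding M[3,3]: -89/84
Tr(M) = -89/84

-89/84


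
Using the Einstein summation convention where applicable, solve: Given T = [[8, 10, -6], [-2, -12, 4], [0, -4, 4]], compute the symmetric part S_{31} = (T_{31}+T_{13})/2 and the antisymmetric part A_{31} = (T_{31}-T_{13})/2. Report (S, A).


T_{31} = 0
T_{13} = -6
S_{31} = (0 + -6)/2 = -6/2 = -3
A_{31} = (0 - -6)/2 = 6/2 = 3
Check: S + A = -3 + 3 = 0 = T_{31}.

(-3, 3)


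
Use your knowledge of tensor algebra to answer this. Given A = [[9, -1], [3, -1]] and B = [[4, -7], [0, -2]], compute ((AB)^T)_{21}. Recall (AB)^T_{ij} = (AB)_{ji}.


(AB)^T_{ij} = (AB)_{ji} = sum_k A_{jk} B_{ki}.
For i=2, j=1 we need (AB)_{12}:
A_{11} * B_{12} = 9 * -7 = -63
A_{12} * B_{22} = -1 * -2 = 2
Sum = -63 + 2 = -61

-61


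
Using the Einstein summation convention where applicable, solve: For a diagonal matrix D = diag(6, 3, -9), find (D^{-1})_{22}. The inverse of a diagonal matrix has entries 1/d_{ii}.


For a diagonal matrix, the inverse has entries (D^{-1})_{ii} = 1/d_{ii}.
The diagonal entries are: d_{11} = 6, d_{22} = 3, d_{33} = -9
We need (D^{-1})_{22} = 1/d_{22} = 1/3 = 1/3

1/3


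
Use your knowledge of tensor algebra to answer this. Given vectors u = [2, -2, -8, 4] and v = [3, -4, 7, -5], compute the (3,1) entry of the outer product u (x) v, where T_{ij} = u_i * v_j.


The outer product entry T_{ij} = u_i * v_j.
We need i=3, j=1.
u_3 = -8, v_1 = 3
T_{3,1} = -8 * 3 = -24

-24


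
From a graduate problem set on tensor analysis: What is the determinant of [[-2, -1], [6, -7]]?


For a 2x2 matrix [[a, b], [c, d]], det = a*d - b*c.
a = -2, b = -1, c = 6, d = -7
a*d = -2 * -7 = 14
b*c = -1 * 6 = -6
det = 14 - -6 = 20

20


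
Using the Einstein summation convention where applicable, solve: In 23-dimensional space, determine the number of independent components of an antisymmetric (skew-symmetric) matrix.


An antisymmetric rank-2 tensor satisfies A_{ij} = -A_{ji}, so diagonal entries are zero.
The independent components are the upper-triangular entries: C(n, 2) = n(n-1)/2.
n = 23
C(23, 2) = 23 * 22 / 2 = 506 / 2 = 253

253


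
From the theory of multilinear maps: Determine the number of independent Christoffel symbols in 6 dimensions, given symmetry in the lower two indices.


Christoffel symbols Gamma^k_{ij} are symmetric in i,j, so there are d * d(d+1)/2 independent symbols.
d = 6
d(d+1)/2 = 6 * 7 / 2 = 21
Total = 6 * 21 = 126

126


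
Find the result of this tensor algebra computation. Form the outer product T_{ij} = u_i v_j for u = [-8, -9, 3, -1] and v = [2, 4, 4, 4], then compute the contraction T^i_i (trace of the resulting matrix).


The outer product gives T_{ij} = u_i v_j.
The trace (contraction) is Tr(T) = sum_i T_{ii} = sum_i u_i v_i.
Diagonal entries:
T_{11} = u_1 * v_1 = -8 * 2 = -16
T_{22} = u_2 * v_2 = -9 * 4 = -36
T_{33} = u_3 * v_3 = 3 * 4 = 12
T_{44} = u_4 * v_4 = -1 * 4 = -4
Tr(T) = -16 + -36 + 12 + -4 = -44

-44


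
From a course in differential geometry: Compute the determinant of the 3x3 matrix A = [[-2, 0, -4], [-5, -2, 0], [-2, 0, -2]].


Expanding along the first row, det(A) = a11*M_11 - a12*M_12 + a13*M_13, where M_1j is the (1,j) minor.
Minor M_11 = -2*-2 - 0*0 = 4
Minor M_12 = -5*-2 - 0*-2 = 10
Minor M_13 = -5*0 - -2*-2 = -4
det = -2*(4) - 0*(10) + -4*(-4)
    = -8 - 0 + 16
    = 8

8


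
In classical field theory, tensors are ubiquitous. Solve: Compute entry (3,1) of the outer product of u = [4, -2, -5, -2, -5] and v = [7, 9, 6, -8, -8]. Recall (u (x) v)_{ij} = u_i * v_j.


The outer product entry T_{ij} = u_i * v_j.
We need i=3, j=1.
u_3 = -5, v_1 = 7
T_{3,1} = -5 * 7 = -35

-35


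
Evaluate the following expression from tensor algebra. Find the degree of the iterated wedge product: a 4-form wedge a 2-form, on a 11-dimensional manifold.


The degree of a wedge product is the sum of the degrees of the individual forms.
Degrees: 4, 2
Total degree = 4 + 2 = 6

6


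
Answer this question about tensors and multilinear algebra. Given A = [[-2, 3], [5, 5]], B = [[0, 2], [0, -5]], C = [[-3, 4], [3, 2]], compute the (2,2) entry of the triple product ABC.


(ABC)_{22} = sum_m (AB)_{2m} C_{m2}. First compute row 2 of AB.
(AB)_{21} = 5*0 + 5*0 = 0
(AB)_{22} = 5*2 + 5*-5 = -15
Now contract with column 2 of C:
(AB)_{21} * C_{12} = 0 * 4 = 0
(AB)_{22} * C_{22} = -15 * 2 = -30
(ABC)_{22} = 0 + -30 = -30

-30


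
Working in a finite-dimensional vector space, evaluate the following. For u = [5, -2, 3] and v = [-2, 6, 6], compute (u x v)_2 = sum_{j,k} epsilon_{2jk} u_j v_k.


(u x v)_2 = sum_{j,k} epsilon_{2jk} u_j v_k. Only permutations of (1,2,3) contribute; the two non-zero terms are:
eps_{213} u_1 v_3 = -1 * 5 * 6 = -30
eps_{231} u_3 v_1 = 1 * 3 * -2 = -6
(u x v)_2 = -36

-36


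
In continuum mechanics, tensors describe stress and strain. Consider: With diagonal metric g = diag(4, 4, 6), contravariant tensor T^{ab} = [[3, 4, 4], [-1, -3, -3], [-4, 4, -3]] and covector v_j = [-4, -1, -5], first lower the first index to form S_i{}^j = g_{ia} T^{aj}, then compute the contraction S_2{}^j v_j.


Step 1: lower the first index. For a diagonal metric, g_{ia} T^{aj} = g_{ii} T^{ij} (no sum on i).
g_{22} = 4
S_2{}^1 = 4 * T^{21} = 4 * -1 = -4
S_2{}^2 = 4 * T^{22} = 4 * -3 = -12
S_2{}^3 = 4 * T^{23} = 4 * -3 = -12
Step 2: contract S_2{}^j with v_j.
S_2{}^1 * v_1 = -4 * -4 = 16
S_2{}^2 * v_2 = -12 * -1 = 12
S_2{}^3 * v_3 = -12 * -5 = 60
Result = 16 + 12 + 60 = 88

88


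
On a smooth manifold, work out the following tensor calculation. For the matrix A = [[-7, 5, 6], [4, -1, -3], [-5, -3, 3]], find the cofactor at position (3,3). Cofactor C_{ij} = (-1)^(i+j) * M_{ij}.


To find cofactor C_{33}, delete row 3 and column 3.
The resulting 2x2 submatrix is: [[-7, 5], [4, -1]]
Minor M_{33} = -7*-1 - 5*4
  = 7 - 20 = -13
Sign = (-1)^(3+3) = (-1)^6 = 1
Cofactor C_{33} = 1 * -13 = -13

-13


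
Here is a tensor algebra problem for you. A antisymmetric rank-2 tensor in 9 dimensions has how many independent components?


A antisymmetric rank-2 tensor in d dimensions has d(d-1)/2 independent components.
d = 9
d(d-1)/2 = 9 * 8 / 2 = 72 / 2 = 36

36


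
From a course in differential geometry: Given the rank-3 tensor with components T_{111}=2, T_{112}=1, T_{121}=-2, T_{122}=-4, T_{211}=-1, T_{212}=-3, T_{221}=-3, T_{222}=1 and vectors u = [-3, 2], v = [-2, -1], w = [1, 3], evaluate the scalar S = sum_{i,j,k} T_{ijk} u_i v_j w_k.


S = sum over i,j,k of T_{ijk} u_i v_j w_k. Expanding all 8 terms:
T_{111}*u_1*v_1*w_1 = 2*-3*-2*1 = 12  (running total: 12)
T_{112}*u_1*v_1*w_2 = 1*-3*-2*3 = 18  (running total: 30)
T_{121}*u_1*v_2*w_1 = -2*-3*-1*1 = -6  (running total: 24)
T_{122}*u_1*v_2*w_2 = -4*-3*-1*3 = -36  (running total: -12)
T_{211}*u_2*v_1*w_1 = -1*2*-2*1 = 4  (running total: -8)
T_{212}*u_2*v_1*w_2 = -3*2*-2*3 = 36  (running total: 28)
T_{221}*u_2*v_2*w_1 = -3*2*-1*1 = 6  (running total: 34)
T_{222}*u_2*v_2*w_2 = 1*2*-1*3 = -6  (running total: 28)
S = 28

28


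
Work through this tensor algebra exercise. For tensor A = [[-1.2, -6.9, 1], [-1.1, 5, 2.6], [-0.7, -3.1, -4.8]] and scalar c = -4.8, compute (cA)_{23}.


Scalar multiplication: (cA)_{ij} = c * A_{ij}.
c = -4.8
A_{23} = 2.6
(cA)_{23} = -4.8 * 2.6 = -12.48

-12.48


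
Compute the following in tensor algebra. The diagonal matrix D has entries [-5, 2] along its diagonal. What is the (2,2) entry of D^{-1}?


For a diagonal matrix, the inverse has entries (D^{-1})_{ii} = 1/d_{ii}.
The diagonal entries are: d_{11} = -5, d_{22} = 2
We need (D^{-1})_{22} = 1/d_{22} = 1/2 = 1/2

1/2


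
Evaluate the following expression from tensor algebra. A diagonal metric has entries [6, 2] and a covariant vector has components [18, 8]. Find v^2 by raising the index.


To raise an index with a diagonal metric: v^i = v_i / g_{ii}.
For index 2: v_2 = 8, g_{22} = 2
v^2 = 8 / 2 = 4

4


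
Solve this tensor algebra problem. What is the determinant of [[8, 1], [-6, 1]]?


For a 2x2 matrix [[a, b], [c, d]], det = a*d - b*c.
a = 8, b = 1, c = -6, d = 1
a*d = 8 * 1 = 8
b*c = 1 * -6 = -6
det = 8 - -6 = 14

14


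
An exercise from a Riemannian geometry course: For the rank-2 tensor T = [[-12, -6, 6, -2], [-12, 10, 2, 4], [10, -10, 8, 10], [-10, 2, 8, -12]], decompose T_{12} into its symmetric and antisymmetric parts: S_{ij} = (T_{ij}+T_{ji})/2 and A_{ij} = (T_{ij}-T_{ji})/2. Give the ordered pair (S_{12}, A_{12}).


T_{12} = -6
T_{21} = -12
S_{12} = (-6 + -12)/2 = -18/2 = -9
A_{12} = (-6 - -12)/2 = 6/2 = 3
Check: S + A = -9 + 3 = -6 = T_{12}.

(-9, 3)


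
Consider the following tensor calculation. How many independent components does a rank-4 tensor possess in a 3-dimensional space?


The number of components of a rank-r tensor in d dimensions is d^r.
Here d = 3 and r = 4.
3^4 = 81

81


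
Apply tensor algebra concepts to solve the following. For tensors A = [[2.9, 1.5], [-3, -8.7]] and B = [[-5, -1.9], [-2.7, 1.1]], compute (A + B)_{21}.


Tensor addition is component-wise: (A + B)_{ij} = A_{ij} + B_{ij}.
A_{21} = -3
B_{21} = -2.7
(A + B)_{21} = -3 + -2.7 = -5.7

-5.7


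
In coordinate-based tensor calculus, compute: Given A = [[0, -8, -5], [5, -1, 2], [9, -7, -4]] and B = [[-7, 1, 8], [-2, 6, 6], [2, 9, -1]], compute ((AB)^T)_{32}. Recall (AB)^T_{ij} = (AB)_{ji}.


(AB)^T_{ij} = (AB)_{ji} = sum_k A_{jk} B_{ki}.
For i=3, j=2 we need (AB)_{23}:
A_{21} * B_{13} = 5 * 8 = 40
A_{22} * B_{23} = -1 * 6 = -6
A_{23} * B_{33} = 2 * -1 = -2
Sum = 40 + -6 + -2 = 32

32


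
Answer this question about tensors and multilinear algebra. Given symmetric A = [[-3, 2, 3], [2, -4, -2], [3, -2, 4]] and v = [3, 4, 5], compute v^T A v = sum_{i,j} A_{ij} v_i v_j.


First compute Av:
(Av)_1 = -3*3 + 2*4 + 3*5 = 14
(Av)_2 = 2*3 + -4*4 + -2*5 = -20
(Av)_3 = 3*3 + -2*4 + 4*5 = 21
Av = [14, -20, 21]
Then v^T (Av) = 3*14 + 4*-20 + 5*21
= 42 + -80 + 105 = 67

67


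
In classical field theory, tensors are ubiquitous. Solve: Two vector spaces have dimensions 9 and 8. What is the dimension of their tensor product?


The dimension of a tensor product is the product of dimensions.
dim(V) = 9, dim(W) = 8
dim(V (x) W) = 9 * 8 = 72

72


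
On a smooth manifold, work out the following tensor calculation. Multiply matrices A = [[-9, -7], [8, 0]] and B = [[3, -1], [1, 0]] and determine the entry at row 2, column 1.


(AB)_{ij} = sum_k A_{ik} B_{kj}.
For i=2, j=1:
A_{21} * B_{11} = 8 * 3 = 24
A_{22} * B_{21} = 0 * 1 = 0
Sum = 24 + 0 = 24

24


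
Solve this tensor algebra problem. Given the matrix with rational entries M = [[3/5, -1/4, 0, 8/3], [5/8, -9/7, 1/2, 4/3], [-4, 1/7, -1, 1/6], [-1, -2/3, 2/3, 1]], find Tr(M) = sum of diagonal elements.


The trace is the sum of diagonal entries.
Diagonal: M[1,1] = 3/5, M[2,2] = -9/7, M[3,3] = -1, M[4,4] = 1
Tr(M) = 3/5 + -9/7 + -1 + 1
Computing step by step:
After adding M[1,1]: 3/5
After adding M[2,2]: -24/35
After adding M[3,3]: -59/35
After adding M[4,4]: -24/35
Tr(M) = -24/35

-24/35


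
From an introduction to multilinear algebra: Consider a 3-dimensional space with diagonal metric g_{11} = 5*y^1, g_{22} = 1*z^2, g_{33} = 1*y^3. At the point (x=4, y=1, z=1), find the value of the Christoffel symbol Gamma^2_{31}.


For a diagonal metric, Gamma^k_{ij} = (1/2) g^{kk} (dg_{ik}/dx_j + dg_{jk}/dx_i - dg_{ij}/dx_k).
The metric is diagonal, so g_{ab} = 0 for a != b.
At the given point: g_{11} = 5, g_{22} = 1, g_{33} = 1
g^{22} = 1/1
dg_{32}/dx_1 = 0 (off-diagonal)
dg_{12}/dx_3 = 0 (off-diagonal)
dg_{31}/dx_2 = 0 (off-diagonal)
Numerator = 0 + 0 - 0 = 0
Gamma^2_{31} = 0 / (2 * 1) = 0

0


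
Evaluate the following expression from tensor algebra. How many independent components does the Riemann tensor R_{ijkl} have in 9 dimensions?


The Riemann tensor in d dimensions has d^2(d^2 - 1)/12 independent components.
d = 9, so d^2 = 81
d^2 - 1 = 80
d^2(d^2 - 1) = 81 * 80 = 6480
Divide by 12: 6480 / 12 = 540

540


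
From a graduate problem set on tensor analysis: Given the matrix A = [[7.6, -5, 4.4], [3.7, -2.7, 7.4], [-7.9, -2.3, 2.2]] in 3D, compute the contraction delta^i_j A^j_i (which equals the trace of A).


The contraction (trace) of a rank-2 tensor is the sum of its diagonal elements.
Diagonal entries: A[1,1] = 7.6, A[2,2] = -2.7, A[3,3] = 2.2
Tr(A) = 7.6 + -2.7 + 2.2 = 7.1

7.1


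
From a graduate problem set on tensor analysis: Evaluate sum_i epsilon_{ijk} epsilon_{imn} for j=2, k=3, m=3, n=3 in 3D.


Using the identity: epsilon_{ijk} epsilon_{imn} = delta_{jm} delta_{kn} - delta_{jn} delta_{km}.
delta_{23} = 0
delta_{33} = 1
delta_{23} = 0
delta_{33} = 1
Result = 0 * 1 - 0 * 1 = 0 - 0 = 0

0


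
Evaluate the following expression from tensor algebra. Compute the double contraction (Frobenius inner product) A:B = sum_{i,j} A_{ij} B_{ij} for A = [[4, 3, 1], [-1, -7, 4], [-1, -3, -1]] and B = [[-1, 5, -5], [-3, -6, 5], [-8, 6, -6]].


A:B = sum over all i,j of A_{ij} * B_{ij}.
Row 1: 4*-1=-4, 3*5=15, 1*-5=-5 => row sum = 6
Row 2: -1*-3=3, -7*-6=42, 4*5=20 => row sum = 65
Row 3: -1*-8=8, -3*6=-18, -1*-6=6 => row sum = -4
Total = 6 + 65 + -4 = 67

67


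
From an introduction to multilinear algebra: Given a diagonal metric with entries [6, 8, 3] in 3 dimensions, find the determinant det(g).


For a diagonal metric, the determinant is the product of diagonal entries.
Diagonal entries: 6, 8, 3
det(g) = 6 * 8 * 3 = 144

144


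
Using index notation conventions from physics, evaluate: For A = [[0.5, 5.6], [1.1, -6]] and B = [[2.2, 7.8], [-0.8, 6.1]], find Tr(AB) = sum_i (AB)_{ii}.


Tr(AB) = sum_i (AB)_{ii} where (AB)_{ii} = sum_k A_{ik} B_{ki}.
(AB)_{11} = 0.5*2.2 + 5.6*-0.8 = -3.38
(AB)_{22} = 1.1*7.8 + -6*6.1 = -28.02
Tr(AB) = -3.38 + -28.02 = -31.4

-31.4


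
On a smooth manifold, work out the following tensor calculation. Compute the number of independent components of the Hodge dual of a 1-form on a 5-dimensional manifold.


The Hodge dual of a p-form on an n-dimensional manifold is an (n-p)-form.
n = 5, p = 1, so dual degree = 5 - 1 = 4
The number of components is C(n, n-p) = C(5, 4) = 5

5


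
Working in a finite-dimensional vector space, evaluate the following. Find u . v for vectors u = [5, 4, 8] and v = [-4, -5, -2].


The inner product u . v = sum of u_i * v_i.
Term-by-term: 5 * -4, 4 * -5, 8 * -2
Products: -20, -20, -16
Sum = -20 + -20 + -16 = -56

-56


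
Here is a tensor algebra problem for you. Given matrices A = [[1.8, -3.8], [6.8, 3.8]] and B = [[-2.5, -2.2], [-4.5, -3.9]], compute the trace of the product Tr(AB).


Tr(AB) = sum_i (AB)_{ii} where (AB)_{ii} = sum_k A_{ik} B_{ki}.
(AB)_{11} = 1.8*-2.5 + -3.8*-4.5 = 12.6
(AB)_{22} = 6.8*-2.2 + 3.8*-3.9 = -29.78
Tr(AB) = 12.6 + -29.78 = -17.18

-17.18


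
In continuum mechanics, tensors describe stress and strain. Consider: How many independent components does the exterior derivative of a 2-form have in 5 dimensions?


The exterior derivative of a p-form is a (p+1)-form.
Its number of independent components is C(n, p+1).
n = 5, p+1 = 3
C(5, 3) = 10

10


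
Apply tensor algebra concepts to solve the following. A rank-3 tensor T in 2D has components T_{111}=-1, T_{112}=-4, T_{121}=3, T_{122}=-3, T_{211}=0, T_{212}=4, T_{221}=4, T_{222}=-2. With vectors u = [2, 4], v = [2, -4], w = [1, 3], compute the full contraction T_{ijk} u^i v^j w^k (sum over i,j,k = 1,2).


S = sum over i,j,k of T_{ijk} u_i v_j w_k. Expanding all 8 terms:
T_{111}*u_1*v_1*w_1 = -1*2*2*1 = -4  (running total: -4)
T_{112}*u_1*v_1*w_2 = -4*2*2*3 = -48  (running total: -52)
T_{121}*u_1*v_2*w_1 = 3*2*-4*1 = -24  (running total: -76)
T_{122}*u_1*v_2*w_2 = -3*2*-4*3 = 72  (running total: -4)
T_{211}*u_2*v_1*w_1 = 0*4*2*1 = 0  (running total: -4)
T_{212}*u_2*v_1*w_2 = 4*4*2*3 = 96  (running total: 92)
T_{221}*u_2*v_2*w_1 = 4*4*-4*1 = -64  (running total: 28)
T_{222}*u_2*v_2*w_2 = -2*4*-4*3 = 96  (running total: 124)
S = 124

124


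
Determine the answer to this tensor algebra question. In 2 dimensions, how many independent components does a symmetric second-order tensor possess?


A symmetric rank-2 tensor in d dimensions has d(d+1)/2 independent components.
d = 2
d(d+1)/2 = 2 * 3 / 2 = 6 / 2 = 3

3


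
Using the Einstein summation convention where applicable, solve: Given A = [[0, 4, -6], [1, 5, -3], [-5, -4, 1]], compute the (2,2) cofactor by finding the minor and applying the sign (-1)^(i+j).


To find cofactor C_{22}, delete row 2 and column 2.
The resulting 2x2 submatrix is: [[0, -6], [-5, 1]]
Minor M_{22} = 0*1 - -6*-5
  = 0 - 30 = -30
Sign = (-1)^(2+2) = (-1)^4 = 1
Cofactor C_{22} = 1 * -30 = -30

-30


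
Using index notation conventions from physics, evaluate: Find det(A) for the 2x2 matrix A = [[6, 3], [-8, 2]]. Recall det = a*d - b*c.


For a 2x2 matrix [[a, b], [c, d]], det = a*d - b*c.
a = 6, b = 3, c = -8, d = 2
a*d = 6 * 2 = 12
b*c = 3 * -8 = -24
det = 12 - -24 = 36

36


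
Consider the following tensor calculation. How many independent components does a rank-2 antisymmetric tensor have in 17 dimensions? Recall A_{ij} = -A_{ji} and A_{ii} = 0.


An antisymmetric rank-2 tensor satisfies A_{ij} = -A_{ji}, so diagonal entries are zero.
The independent components are the upper-triangular entries: C(n, 2) = n(n-1)/2.
n = 17
C(17, 2) = 17 * 16 / 2 = 272 / 2 = 136

136


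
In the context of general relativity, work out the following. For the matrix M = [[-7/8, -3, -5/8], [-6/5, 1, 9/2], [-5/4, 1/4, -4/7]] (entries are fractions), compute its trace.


The trace is the sum of diagonal entries.
Diagonal: M[1,1] = -7/8, M[2,2] = 1, M[3,3] = -4/7
Tr(M) = -7/8 + 1 + -4/7
Computing step by step:
After adding M[1,1]: -7/8
After adding M[2,2]: 1/8
After adding M[3,3]: -25/56
Tr(M) = -25/56

-25/56


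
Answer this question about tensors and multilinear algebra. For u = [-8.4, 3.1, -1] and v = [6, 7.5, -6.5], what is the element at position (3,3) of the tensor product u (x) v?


The outer product entry T_{ij} = u_i * v_j.
We need i=3, j=3.
u_3 = -1, v_3 = -6.5
T_{3,3} = -1 * -6.5 = 6.5

6.5


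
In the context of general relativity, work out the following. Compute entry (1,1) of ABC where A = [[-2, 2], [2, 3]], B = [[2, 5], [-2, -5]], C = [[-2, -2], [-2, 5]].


(ABC)_{11} = sum_m (AB)_{1m} C_{m1}. First compute row 1 of AB.
(AB)_{11} = -2*2 + 2*-2 = -8
(AB)_{12} = -2*5 + 2*-5 = -20
Now contract with column 1 of C:
(AB)_{11} * C_{11} = -8 * -2 = 16
(AB)_{12} * C_{21} = -20 * -2 = 40
(ABC)_{11} = 16 + 40 = 56

56


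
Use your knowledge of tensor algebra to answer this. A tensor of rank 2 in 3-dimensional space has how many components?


The number of components of a rank-r tensor in d dimensions is d^r.
Here d = 3 and r = 2.
3^2 = 9

9


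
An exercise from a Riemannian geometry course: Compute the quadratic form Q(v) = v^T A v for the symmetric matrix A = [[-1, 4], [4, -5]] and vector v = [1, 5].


First compute Av:
(Av)_1 = -1*1 + 4*5 = 19
(Av)_2 = 4*1 + -5*5 = -21
Av = [19, -21]
Then v^T (Av) = 1*19 + 5*-21
= 19 + -105 = -86

-86


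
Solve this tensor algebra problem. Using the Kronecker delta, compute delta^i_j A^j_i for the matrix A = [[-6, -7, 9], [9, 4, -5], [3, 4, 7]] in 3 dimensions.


The contraction (trace) of a rank-2 tensor is the sum of its diagonal elements.
Diagonal entries: A[1,1] = -6, A[2,2] = 4, A[3,3] = 7
Tr(A) = -6 + 4 + 7 = 5

5


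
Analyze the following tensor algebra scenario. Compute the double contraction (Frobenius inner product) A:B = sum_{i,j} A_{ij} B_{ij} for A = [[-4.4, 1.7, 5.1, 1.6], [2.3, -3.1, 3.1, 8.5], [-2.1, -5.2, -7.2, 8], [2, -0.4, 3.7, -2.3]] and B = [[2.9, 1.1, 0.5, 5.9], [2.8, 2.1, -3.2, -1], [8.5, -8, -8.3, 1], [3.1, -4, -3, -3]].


A:B = sum over all i,j of A_{ij} * B_{ij}.
Row 1: -4.4*2.9=-12.76, 1.7*1.1=1.87, 5.1*0.5=2.55, 1.6*5.9=9.44 => row sum = 1.1
Row 2: 2.3*2.8=6.44, -3.1*2.1=-6.51, 3.1*-3.2=-9.92, 8.5*-1=-8.5 => row sum = -18.49
Row 3: -2.1*8.5=-17.85, -5.2*-8=41.6, -7.2*-8.3=59.76, 8*1=8 => row sum = 91.51
Row 4: 2*3.1=6.2, -0.4*-4=1.6, 3.7*-3=-11.1, -2.3*-3=6.9 => row sum = 3.6
Total = 1.1 + -18.49 + 91.51 + 3.6 = 77.72

77.72


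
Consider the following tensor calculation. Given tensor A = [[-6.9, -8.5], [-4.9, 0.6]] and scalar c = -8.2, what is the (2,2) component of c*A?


Scalar multiplication: (cA)_{ij} = c * A_{ij}.
c = -8.2
A_{22} = 0.6
(cA)_{22} = -8.2 * 0.6 = -4.92

-4.92


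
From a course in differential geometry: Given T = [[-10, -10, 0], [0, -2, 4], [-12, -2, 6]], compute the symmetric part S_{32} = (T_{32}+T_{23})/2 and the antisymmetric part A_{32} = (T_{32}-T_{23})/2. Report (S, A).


T_{32} = -2
T_{23} = 4
S_{32} = (-2 + 4)/2 = 2/2 = 1
A_{32} = (-2 - 4)/2 = -6/2 = -3
Check: S + A = 1 + -3 = -2 = T_{32}.

(1, -3)


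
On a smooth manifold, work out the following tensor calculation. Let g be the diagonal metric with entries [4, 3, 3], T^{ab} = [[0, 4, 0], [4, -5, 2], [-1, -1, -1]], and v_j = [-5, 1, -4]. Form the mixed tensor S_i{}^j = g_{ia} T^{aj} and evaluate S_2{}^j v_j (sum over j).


Step 1: lower the first index. For a diagonal metric, g_{ia} T^{aj} = g_{ii} T^{ij} (no sum on i).
g_{22} = 3
S_2{}^1 = 3 * T^{21} = 3 * 4 = 12
S_2{}^2 = 3 * T^{22} = 3 * -5 = -15
S_2{}^3 = 3 * T^{23} = 3 * 2 = 6
Step 2: contract S_2{}^j with v_j.
S_2{}^1 * v_1 = 12 * -5 = -60
S_2{}^2 * v_2 = -15 * 1 = -15
S_2{}^3 * v_3 = 6 * -4 = -24
Result = -60 + -15 + -24 = -99

-99


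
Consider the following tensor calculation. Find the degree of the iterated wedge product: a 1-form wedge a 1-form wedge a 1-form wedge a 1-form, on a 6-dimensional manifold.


The degree of a wedge product is the sum of the degrees of the individual forms.
Degrees: 1, 1, 1, 1
Total degree = 1 + 1 + 1 + 1 = 4

4


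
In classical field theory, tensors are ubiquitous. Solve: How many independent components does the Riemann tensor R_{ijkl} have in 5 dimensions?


The Riemann tensor in d dimensions has d^2(d^2 - 1)/12 independent components.
d = 5, so d^2 = 25
d^2 - 1 = 24
d^2(d^2 - 1) = 25 * 24 = 600
Divide by 12: 600 / 12 = 50

50


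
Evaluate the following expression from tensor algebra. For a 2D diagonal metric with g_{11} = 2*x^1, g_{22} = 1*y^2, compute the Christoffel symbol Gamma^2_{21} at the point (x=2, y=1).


For a diagonal metric, Gamma^k_{ij} = (1/2) g^{kk} (dg_{ik}/dx_j + dg_{jk}/dx_i - dg_{ij}/dx_k).
The metric is diagonal, so g_{ab} = 0 for a != b.
At the given point: g_{11} = 4, g_{22} = 1
g^{22} = 1/1
dg_{22}/dx_1 = dg_{22}/dx_1 = 0
dg_{12}/dx_2 = 0 (off-diagonal)
dg_{21}/dx_2 = 0 (off-diagonal)
Numerator = 0 + 0 - 0 = 0
Gamma^2_{21} = 0 / (2 * 1) = 0

0


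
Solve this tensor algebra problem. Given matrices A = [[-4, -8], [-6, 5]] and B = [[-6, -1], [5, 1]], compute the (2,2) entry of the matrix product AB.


(AB)_{ij} = sum_k A_{ik} B_{kj}.
For i=2, j=2:
A_{21} * B_{12} = -6 * -1 = 6
A_{22} * B_{22} = 5 * 1 = 5
Sum = 6 + 5 = 11

11


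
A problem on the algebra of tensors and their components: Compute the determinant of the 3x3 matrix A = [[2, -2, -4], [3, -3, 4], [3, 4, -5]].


Expanding along the first row, det(A) = a11*M_11 - a12*M_12 + a13*M_13, where M_1j is the (1,j) minor.
Minor M_11 = -3*-5 - 4*4 = -1
Minor M_12 = 3*-5 - 4*3 = -27
Minor M_13 = 3*4 - -3*3 = 21
det = 2*(-1) - -2*(-27) + -4*(21)
    = -2 - 54 + -84
    = -140

-140


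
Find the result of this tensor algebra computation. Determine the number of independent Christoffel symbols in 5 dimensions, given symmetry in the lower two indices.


Christoffel symbols Gamma^k_{ij} are symmetric in i,j, so there are d * d(d+1)/2 independent symbols.
d = 5
d(d+1)/2 = 5 * 6 / 2 = 15
Total = 5 * 15 = 75

75


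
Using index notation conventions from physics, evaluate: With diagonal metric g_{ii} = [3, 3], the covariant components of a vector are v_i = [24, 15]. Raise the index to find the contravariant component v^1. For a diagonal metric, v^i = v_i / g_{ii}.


To raise an index with a diagonal metric: v^i = v_i / g_{ii}.
For index 1: v_1 = 24, g_{11} = 3
v^1 = 24 / 3 = 8

8


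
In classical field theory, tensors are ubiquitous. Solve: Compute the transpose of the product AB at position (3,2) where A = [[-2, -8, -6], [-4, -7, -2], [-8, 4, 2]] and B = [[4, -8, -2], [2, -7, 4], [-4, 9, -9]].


(AB)^T_{ij} = (AB)_{ji} = sum_k A_{jk} B_{ki}.
For i=3, j=2 we need (AB)_{23}:
A_{21} * B_{13} = -4 * -2 = 8
A_{22} * B_{23} = -7 * 4 = -28
A_{23} * B_{33} = -2 * -9 = 18
Sum = 8 + -28 + 18 = -2

-2


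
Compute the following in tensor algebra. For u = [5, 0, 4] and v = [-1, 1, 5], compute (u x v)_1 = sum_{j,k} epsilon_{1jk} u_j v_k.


(u x v)_1 = sum_{j,k} epsilon_{1jk} u_j v_k. Only permutations of (1,2,3) contribute; the two non-zero terms are:
eps_{123} u_2 v_3 = 1 * 0 * 5 = 0
eps_{132} u_3 v_2 = -1 * 4 * 1 = -4
(u x v)_1 = -4

-4


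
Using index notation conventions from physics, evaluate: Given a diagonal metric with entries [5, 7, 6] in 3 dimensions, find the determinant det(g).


For a diagonal metric, the determinant is the product of diagonal entries.
Diagonal entries: 5, 7, 6
det(g) = 5 * 7 * 6 = 210

210


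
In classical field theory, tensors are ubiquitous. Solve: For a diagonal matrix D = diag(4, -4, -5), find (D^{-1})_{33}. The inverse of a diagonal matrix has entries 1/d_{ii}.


For a diagonal matrix, the inverse has entries (D^{-1})_{ii} = 1/d_{ii}.
The diagonal entries are: d_{11} = 4, d_{22} = -4, d_{33} = -5
We need (D^{-1})_{33} = 1/d_{33} = 1/-5 = -1/5

-1/5


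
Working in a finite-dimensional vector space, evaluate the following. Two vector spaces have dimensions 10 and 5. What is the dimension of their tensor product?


The dimension of a tensor product is the product of dimensions.
dim(V) = 10, dim(W) = 5
dim(V (x) W) = 10 * 5 = 50

50


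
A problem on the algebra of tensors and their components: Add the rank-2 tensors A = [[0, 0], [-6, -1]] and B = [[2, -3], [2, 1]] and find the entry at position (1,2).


Tensor addition is component-wise: (A + B)_{ij} = A_{ij} + B_{ij}.
A_{12} = 0
B_{12} = -3
(A + B)_{12} = 0 + -3 = -3

-3


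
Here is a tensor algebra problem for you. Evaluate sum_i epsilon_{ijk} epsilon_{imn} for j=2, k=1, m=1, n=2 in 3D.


Using the identity: epsilon_{ijk} epsilon_{imn} = delta_{jm} delta_{kn} - delta_{jn} delta_{km}.
delta_{21} = 0
delta_{12} = 0
delta_{22} = 1
delta_{11} = 1
Result = 0 * 0 - 1 * 1 = 0 - 1 = -1

-1


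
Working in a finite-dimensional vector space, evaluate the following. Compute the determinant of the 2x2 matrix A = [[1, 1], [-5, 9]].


For a 2x2 matrix [[a, b], [c, d]], det = a*d - b*c.
a = 1, b = 1, c = -5, d = 9
a*d = 1 * 9 = 9
b*c = 1 * -5 = -5
det = 9 - -5 = 14

14


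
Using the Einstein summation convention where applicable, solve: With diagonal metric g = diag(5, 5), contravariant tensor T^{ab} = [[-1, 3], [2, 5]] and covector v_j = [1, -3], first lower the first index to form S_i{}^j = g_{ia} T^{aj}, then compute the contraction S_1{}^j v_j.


Step 1: lower the first index. For a diagonal metric, g_{ia} T^{aj} = g_{ii} T^{ij} (no sum on i).
g_{11} = 5
S_1{}^1 = 5 * T^{11} = 5 * -1 = -5
S_1{}^2 = 5 * T^{12} = 5 * 3 = 15
Step 2: contract S_1{}^j with v_j.
S_1{}^1 * v_1 = -5 * 1 = -5
S_1{}^2 * v_2 = 15 * -3 = -45
Result = -5 + -45 = -50

-50


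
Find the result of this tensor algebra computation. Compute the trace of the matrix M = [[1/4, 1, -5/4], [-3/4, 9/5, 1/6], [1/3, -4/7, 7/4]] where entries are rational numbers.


The trace is the sum of diagonal entries.
Diagonal: M[1,1] = 1/4, M[2,2] = 9/5, M[3,3] = 7/4
Tr(M) = 1/4 + 9/5 + 7/4
Computing step by step:
After adding M[1,1]: 1/4
After adding M[2,2]: 41/20
After adding M[3,3]: 19/5
Tr(M) = 19/5

19/5


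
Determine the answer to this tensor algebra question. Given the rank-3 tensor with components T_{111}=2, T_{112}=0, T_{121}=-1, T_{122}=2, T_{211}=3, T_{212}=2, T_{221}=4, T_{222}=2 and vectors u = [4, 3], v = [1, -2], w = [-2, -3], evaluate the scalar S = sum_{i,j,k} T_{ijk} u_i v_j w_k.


S = sum over i,j,k of T_{ijk} u_i v_j w_k. Expanding all 8 terms:
T_{111}*u_1*v_1*w_1 = 2*4*1*-2 = -16  (running total: -16)
T_{112}*u_1*v_1*w_2 = 0*4*1*-3 = 0  (running total: -16)
T_{121}*u_1*v_2*w_1 = -1*4*-2*-2 = -16  (running total: -32)
T_{122}*u_1*v_2*w_2 = 2*4*-2*-3 = 48  (running total: 16)
T_{211}*u_2*v_1*w_1 = 3*3*1*-2 = -18  (running total: -2)
T_{212}*u_2*v_1*w_2 = 2*3*1*-3 = -18  (running total: -20)
T_{221}*u_2*v_2*w_1 = 4*3*-2*-2 = 48  (running total: 28)
T_{222}*u_2*v_2*w_2 = 2*3*-2*-3 = 36  (running total: 64)
S = 64

64


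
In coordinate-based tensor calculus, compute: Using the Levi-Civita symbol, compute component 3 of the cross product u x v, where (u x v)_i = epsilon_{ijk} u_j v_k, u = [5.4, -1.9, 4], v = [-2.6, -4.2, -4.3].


(u x v)_3 = sum_{j,k} epsilon_{3jk} u_j v_k. Only permutations of (1,2,3) contribute; the two non-zero terms are:
eps_{312} u_1 v_2 = 1 * 5.4 * -4.2 = -22.68
eps_{321} u_2 v_1 = -1 * -1.9 * -2.6 = -4.94
(u x v)_3 = -27.62

-27.62


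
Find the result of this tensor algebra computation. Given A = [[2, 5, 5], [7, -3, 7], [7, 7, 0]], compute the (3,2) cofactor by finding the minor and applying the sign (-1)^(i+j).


To find cofactor C_{32}, delete row 3 and column 2.
The resulting 2x2 submatrix is: [[2, 5], [7, 7]]
Minor M_{32} = 2*7 - 5*7
  = 14 - 35 = -21
Sign = (-1)^(3+2) = (-1)^5 = -1
Cofactor C_{32} = -1 * -21 = 21

21


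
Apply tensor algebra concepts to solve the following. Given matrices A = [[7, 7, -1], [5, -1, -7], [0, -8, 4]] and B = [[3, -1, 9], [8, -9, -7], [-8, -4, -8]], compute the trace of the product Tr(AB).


Tr(AB) = sum_i (AB)_{ii} where (AB)_{ii} = sum_k A_{ik} B_{ki}.
(AB)_{11} = 7*3 + 7*8 + -1*-8 = 85
(AB)_{22} = 5*-1 + -1*-9 + -7*-4 = 32
(AB)_{33} = 0*9 + -8*-7 + 4*-8 = 24
Tr(AB) = 85 + 32 + 24 = 141

141


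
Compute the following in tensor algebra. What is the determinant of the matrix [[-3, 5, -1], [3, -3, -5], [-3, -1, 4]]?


Expanding along the first row, det(A) = a11*M_11 - a12*M_12 + a13*M_13, where M_1j is the (1,j) minor.
Minor M_11 = -3*4 - -5*-1 = -17
Minor M_12 = 3*4 - -5*-3 = -3
Minor M_13 = 3*-1 - -3*-3 = -12
det = -3*(-17) - 5*(-3) + -1*(-12)
    = 51 - -15 + 12
    = 78

78


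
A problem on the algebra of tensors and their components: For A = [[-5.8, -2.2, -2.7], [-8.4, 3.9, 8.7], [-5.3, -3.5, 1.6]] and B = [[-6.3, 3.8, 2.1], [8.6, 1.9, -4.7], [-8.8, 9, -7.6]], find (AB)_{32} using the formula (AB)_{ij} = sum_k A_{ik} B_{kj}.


(AB)_{ij} = sum_k A_{ik} B_{kj}.
For i=3, j=2:
A_{31} * B_{12} = -5.3 * 3.8 = -20.14
A_{32} * B_{22} = -3.5 * 1.9 = -6.65
A_{33} * B_{32} = 1.6 * 9 = 14.4
Sum = -20.14 + -6.65 + 14.4 = -12.39

-12.39


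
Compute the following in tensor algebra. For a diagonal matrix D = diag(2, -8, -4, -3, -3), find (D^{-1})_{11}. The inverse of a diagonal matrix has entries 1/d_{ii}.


For a diagonal matrix, the inverse has entries (D^{-1})_{ii} = 1/d_{ii}.
The diagonal entries are: d_{11} = 2, d_{22} = -8, d_{33} = -4, d_{44} = -3, d_{55} = -3
We need (D^{-1})_{11} = 1/d_{11} = 1/2 = 1/2

1/2


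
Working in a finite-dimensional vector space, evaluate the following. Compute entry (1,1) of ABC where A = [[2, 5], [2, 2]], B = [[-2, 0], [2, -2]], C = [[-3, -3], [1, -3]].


(ABC)_{11} = sum_m (AB)_{1m} C_{m1}. First compute row 1 of AB.
(AB)_{11} = 2*-2 + 5*2 = 6
(AB)_{12} = 2*0 + 5*-2 = -10
Now contract with column 1 of C:
(AB)_{11} * C_{11} = 6 * -3 = -18
(AB)_{12} * C_{21} = -10 * 1 = -10
(ABC)_{11} = -18 + -10 = -28

-28


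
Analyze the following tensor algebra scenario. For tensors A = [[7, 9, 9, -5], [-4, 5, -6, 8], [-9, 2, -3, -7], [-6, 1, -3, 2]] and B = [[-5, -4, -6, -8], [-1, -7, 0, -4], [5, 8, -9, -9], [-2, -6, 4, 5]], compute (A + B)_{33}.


Tensor addition is component-wise: (A + B)_{ij} = A_{ij} + B_{ij}.
A_{33} = -3
B_{33} = -9
(A + B)_{33} = -3 + -9 = -12

-12


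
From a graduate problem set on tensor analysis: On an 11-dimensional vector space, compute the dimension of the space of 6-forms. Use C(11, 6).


The dimension of the space of p-forms on an n-dimensional space is C(n, p).
n = 11, p = 6
C(11, 6) = 11! / (6! * 5!) = 462

462


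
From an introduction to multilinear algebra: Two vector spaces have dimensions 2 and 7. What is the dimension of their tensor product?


The dimension of a tensor product is the product of dimensions.
dim(V) = 2, dim(W) = 7
dim(V (x) W) = 2 * 7 = 14

14


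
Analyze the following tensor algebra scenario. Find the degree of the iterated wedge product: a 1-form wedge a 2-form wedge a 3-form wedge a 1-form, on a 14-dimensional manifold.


The degree of a wedge product is the sum of the degrees of the individual forms.
Degrees: 1, 2, 3, 1
Total degree = 1 + 2 + 3 + 1 = 7

7


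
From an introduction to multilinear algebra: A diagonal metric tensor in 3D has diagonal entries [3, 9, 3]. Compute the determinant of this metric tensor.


For a diagonal metric, the determinant is the product of diagonal entries.
Diagonal entries: 3, 9, 3
det(g) = 3 * 9 * 3 = 81

81


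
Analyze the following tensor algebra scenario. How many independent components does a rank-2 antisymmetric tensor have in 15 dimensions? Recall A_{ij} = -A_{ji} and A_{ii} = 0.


An antisymmetric rank-2 tensor satisfies A_{ij} = -A_{ji}, so diagonal entries are zero.
The independent components are the upper-triangular entries: C(n, 2) = n(n-1)/2.
n = 15
C(15, 2) = 15 * 14 / 2 = 210 / 2 = 105

105


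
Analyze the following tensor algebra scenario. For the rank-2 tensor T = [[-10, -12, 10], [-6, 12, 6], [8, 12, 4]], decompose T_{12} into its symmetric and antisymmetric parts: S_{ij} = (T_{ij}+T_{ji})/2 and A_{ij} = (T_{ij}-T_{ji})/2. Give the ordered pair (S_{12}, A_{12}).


T_{12} = -12
T_{21} = -6
S_{12} = (-12 + -6)/2 = -18/2 = -9
A_{12} = (-12 - -6)/2 = -6/2 = -3
Check: S + A = -9 + -3 = -12 = T_{12}.

(-9, -3)


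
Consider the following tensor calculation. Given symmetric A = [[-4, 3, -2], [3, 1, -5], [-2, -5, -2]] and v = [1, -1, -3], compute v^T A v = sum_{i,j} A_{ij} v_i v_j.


First compute Av:
(Av)_1 = -4*1 + 3*-1 + -2*-3 = -1
(Av)_2 = 3*1 + 1*-1 + -5*-3 = 17
(Av)_3 = -2*1 + -5*-1 + -2*-3 = 9
Av = [-1, 17, 9]
Then v^T (Av) = 1*-1 + -1*17 + -3*9
= -1 + -17 + -27 = -45

-45
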